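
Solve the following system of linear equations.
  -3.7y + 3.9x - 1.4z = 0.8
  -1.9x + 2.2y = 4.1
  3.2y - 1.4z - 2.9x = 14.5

Row-reduce the augmented matrix:
R1 ← R1 / (39/10).
R2 ← R2 + 19/10·R1.
R3 ← R3 + 29/10·R1.
R2 ← R2 / (31/78).
R1 ← R1 + 37/39·R2.
R3 ← R3 − 35/78·R2.
R3 ← R3 / (-259/155).
R1 ← R1 + 308/155·R3.
R2 ← R2 + 266/155·R3.
Reading off the reduced rows gives x = -1, y = 1, z = -6.

x = -1, y = 1, z = -6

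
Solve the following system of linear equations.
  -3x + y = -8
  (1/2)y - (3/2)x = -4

infinitely many solutions

Row-reduce:
R1 ← R1 / (-3).
R2 ← R2 + 3/2·R1.
Rank is 1 with 2 unknowns, leaving y free.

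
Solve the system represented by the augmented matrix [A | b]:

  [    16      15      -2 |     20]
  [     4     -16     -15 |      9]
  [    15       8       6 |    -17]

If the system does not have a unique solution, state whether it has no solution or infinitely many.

Row-reduce the augmented matrix:
R1 ← R1 / (16).
R2 ← R2 − 4·R1.
R3 ← R3 − 15·R1.
R2 ← R2 / (-79/4).
R1 ← R1 − 15/16·R2.
R3 ← R3 + 97/16·R2.
R3 ← R3 / (3895/316).
R1 ← R1 + 257/316·R3.
R2 ← R2 − 58/79·R3.
Reading off the reduced rows gives x_1 = -1, x_2 = 2, x_3 = -3.

x_1 = -1, x_2 = 2, x_3 = -3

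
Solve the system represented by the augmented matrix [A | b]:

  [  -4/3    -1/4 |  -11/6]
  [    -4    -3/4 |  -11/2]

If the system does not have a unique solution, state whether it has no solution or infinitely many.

infinitely many solutions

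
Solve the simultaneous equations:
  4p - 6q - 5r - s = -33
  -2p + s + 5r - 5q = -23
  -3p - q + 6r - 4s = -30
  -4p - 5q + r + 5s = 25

p = -6, q = 4, r = -4, s = 5

Row-reduce the augmented matrix:
R1 ← R1 / (4).
R2 ← R2 + 2·R1.
R3 ← R3 + 3·R1.
R4 ← R4 + 4·R1.
R2 ← R2 / (-8).
R1 ← R1 + 3/2·R2.
R3 ← R3 + 11/2·R2.
R4 ← R4 + 11·R2.
R3 ← R3 / (17/32).
R1 ← R1 + 55/32·R3.
R2 ← R2 + 5/16·R3.
R4 ← R4 + 119/16·R3.
R4 ← R4 / (-68).
R1 ← R1 + 286/17·R4.
R2 ← R2 + 52/17·R4.
R3 ← R3 + 163/17·R4.
Reading off the reduced rows gives p = -6, q = 4, r = -4, s = 5.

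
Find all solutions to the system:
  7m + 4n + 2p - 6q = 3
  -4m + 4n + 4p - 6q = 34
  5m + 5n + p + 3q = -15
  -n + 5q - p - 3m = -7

Row-reduce:
R1 ← R1 / (7).
R2 ← R2 + 4·R1.
R3 ← R3 − 5·R1.
R4 ← R4 + 3·R1.
R2 ← R2 / (44/7).
R1 ← R1 − 4/7·R2.
R3 ← R3 − 15/7·R2.
R4 ← R4 − 5/7·R2.
R3 ← R3 / (-24/11).
R1 ← R1 + 2/11·R3.
R2 ← R2 − 9/11·R3.
R4 ← R4 + 8/11·R3.
Rank is 3 with 4 unknowns, leaving q free.

infinitely many solutions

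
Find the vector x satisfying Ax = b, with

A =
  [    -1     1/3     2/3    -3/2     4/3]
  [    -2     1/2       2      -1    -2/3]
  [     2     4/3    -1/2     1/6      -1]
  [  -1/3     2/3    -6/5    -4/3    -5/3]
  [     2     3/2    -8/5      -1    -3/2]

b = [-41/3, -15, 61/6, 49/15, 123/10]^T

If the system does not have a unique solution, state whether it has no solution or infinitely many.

x_1 = 4, x_2 = -2, x_3 = -3, x_4 = 2, x_5 = -3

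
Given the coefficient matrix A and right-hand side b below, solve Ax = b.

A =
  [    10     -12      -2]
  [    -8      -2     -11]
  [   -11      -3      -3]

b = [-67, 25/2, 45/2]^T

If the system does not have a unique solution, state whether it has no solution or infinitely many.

x_1 = -3, x_2 = 3, x_3 = 1/2

Row-reduce the augmented matrix:
R1 ← R1 / (10).
R2 ← R2 + 8·R1.
R3 ← R3 + 11·R1.
R2 ← R2 / (-58/5).
R1 ← R1 + 6/5·R2.
R3 ← R3 + 81/5·R2.
R3 ← R3 / (719/58).
R1 ← R1 − 32/29·R3.
R2 ← R2 − 63/58·R3.
Reading off the reduced rows gives x_1 = -3, x_2 = 3, x_3 = 1/2.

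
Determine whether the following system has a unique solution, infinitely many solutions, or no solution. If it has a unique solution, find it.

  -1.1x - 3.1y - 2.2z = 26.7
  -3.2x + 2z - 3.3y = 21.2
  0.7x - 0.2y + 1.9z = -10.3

x = -5, y = -4, z = -4

Row-reduce the augmented matrix:
R1 ← R1 / (-11/10).
R2 ← R2 + 16/5·R1.
R3 ← R3 − 7/10·R1.
R2 ← R2 / (629/110).
R1 ← R1 − 31/11·R2.
R3 ← R3 + 239/110·R2.
R3 ← R3 / (23221/6290).
R1 ← R1 + 1346/629·R3.
R2 ← R2 − 924/629·R3.
Reading off the reduced rows gives x = -5, y = -4, z = -4.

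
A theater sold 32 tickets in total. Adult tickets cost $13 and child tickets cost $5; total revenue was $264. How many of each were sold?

adult tickets: 13, child tickets: 19

Let a = adult tickets, c = child tickets.
  a + c = 32
  13a + 5c = 264
Row-reduce the augmented matrix:
R2 ← R2 − 13·R1.
R2 ← R2 / (-8).
R1 ← R1 − 1·R2.
Reading off the reduced rows gives a = 13, c = 19.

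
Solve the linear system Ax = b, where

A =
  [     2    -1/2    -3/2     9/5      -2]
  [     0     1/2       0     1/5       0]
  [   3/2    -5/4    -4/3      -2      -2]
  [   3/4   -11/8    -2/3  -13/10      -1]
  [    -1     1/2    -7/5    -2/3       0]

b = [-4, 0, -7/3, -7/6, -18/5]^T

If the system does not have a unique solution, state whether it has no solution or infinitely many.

infinitely many solutions

Row-reduce:
R1 ← R1 / (2).
R3 ← R3 − 3/2·R1.
R4 ← R4 − 3/4·R1.
R5 ← R5 + 1·R1.
R2 ← R2 / (1/2).
R1 ← R1 + 1/4·R2.
R3 ← R3 + 7/8·R2.
R4 ← R4 + 19/16·R2.
R5 ← R5 − 1/4·R2.
R3 ← R3 / (-5/24).
R1 ← R1 + 3/4·R3.
R4 ← R4 + 5/48·R3.
R5 ← R5 + 43/20·R3.
Swap R4 and R5.
R4 ← R4 / (2332/75).
R1 ← R1 − 59/5·R4.
R2 ← R2 − 2/5·R4.
R3 ← R3 − 72/5·R4.
Rank is 4 with 5 unknowns, leaving x_5 free.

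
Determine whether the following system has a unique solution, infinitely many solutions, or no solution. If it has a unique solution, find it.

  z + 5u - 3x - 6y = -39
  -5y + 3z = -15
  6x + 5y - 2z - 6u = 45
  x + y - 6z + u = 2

x = 2, y = 3, z = 0, u = -3

Row-reduce the augmented matrix:
R1 ← R1 / (-3).
R3 ← R3 − 6·R1.
R4 ← R4 − 1·R1.
R2 ← R2 / (-5).
R1 ← R1 − 2·R2.
R3 ← R3 + 7·R2.
R4 ← R4 + 1·R2.
R3 ← R3 / (-21/5).
R1 ← R1 − 13/15·R3.
R2 ← R2 + 3/5·R3.
R4 ← R4 + 94/15·R3.
R4 ← R4 / (-208/63).
R1 ← R1 + 53/63·R4.
R2 ← R2 + 4/7·R4.
R3 ← R3 + 20/21·R4.
Reading off the reduced rows gives x = 2, y = 3, z = 0, u = -3.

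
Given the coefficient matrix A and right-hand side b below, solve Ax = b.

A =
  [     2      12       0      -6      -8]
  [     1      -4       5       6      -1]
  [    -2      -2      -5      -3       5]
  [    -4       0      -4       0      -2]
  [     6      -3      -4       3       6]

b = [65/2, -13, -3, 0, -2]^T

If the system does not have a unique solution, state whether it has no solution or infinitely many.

no solution

Row-reduce:
R1 ← R1 / (2).
R2 ← R2 − 1·R1.
R3 ← R3 + 2·R1.
R4 ← R4 + 4·R1.
R5 ← R5 − 6·R1.
R2 ← R2 / (-10).
R1 ← R1 − 6·R2.
R3 ← R3 − 10·R2.
R4 ← R4 − 24·R2.
R5 ← R5 + 39·R2.
Swap R3 and R4.
R3 ← R3 / (8).
R1 ← R1 − 3·R3.
R2 ← R2 + 1/2·R3.
R5 ← R5 + 47/2·R3.
Swap R4 and R5.
R4 ← R4 / (141/10).
R1 ← R1 + 6/5·R4.
R2 ← R2 + 3/10·R4.
R3 ← R3 − 6/5·R4.
Row 5 reduces to 0 = 1/4, a contradiction. The system is inconsistent.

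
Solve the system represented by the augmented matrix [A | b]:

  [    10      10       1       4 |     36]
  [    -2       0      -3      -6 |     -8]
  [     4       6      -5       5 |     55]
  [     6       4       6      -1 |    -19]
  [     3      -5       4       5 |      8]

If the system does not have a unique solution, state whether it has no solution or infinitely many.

Row-reduce the augmented matrix:
R1 ← R1 / (10).
R2 ← R2 + 2·R1.
R3 ← R3 − 4·R1.
R4 ← R4 − 6·R1.
R5 ← R5 − 3·R1.
R2 ← R2 / (2).
R1 ← R1 − 1·R2.
R3 ← R3 − 2·R2.
R4 ← R4 + 2·R2.
R5 ← R5 + 8·R2.
R3 ← R3 / (-13/5).
R1 ← R1 − 3/2·R3.
R2 ← R2 + 7/5·R3.
R4 ← R4 − 13/5·R3.
R5 ← R5 + 15/2·R3.
Swap R4 and R5.
R4 ← R4 / (-1087/26).
R1 ← R1 − 207/26·R4.
R2 ← R2 + 94/13·R4.
R3 ← R3 + 43/13·R4.
R5 reduces to 0 = 0, so the extra equation is consistent.
Reading off the reduced rows gives x_1 = 4, x_2 = -1, x_3 = -6, x_4 = 3.

x_1 = 4, x_2 = -1, x_3 = -6, x_4 = 3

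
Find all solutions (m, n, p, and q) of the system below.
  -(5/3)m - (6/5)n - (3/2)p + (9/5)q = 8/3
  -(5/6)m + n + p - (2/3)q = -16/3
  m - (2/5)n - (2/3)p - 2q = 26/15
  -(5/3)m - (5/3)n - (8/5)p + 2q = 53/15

Row-reduce the augmented matrix:
R1 ← R1 / (-5/3).
R2 ← R2 + 5/6·R1.
R3 ← R3 − 1·R1.
R4 ← R4 + 5/3·R1.
R2 ← R2 / (8/5).
R1 ← R1 − 18/25·R2.
R3 ← R3 + 28/25·R2.
R4 ← R4 + 7/15·R2.
R3 ← R3 / (-41/120).
R1 ← R1 − 9/80·R3.
R2 ← R2 − 35/32·R3.
R4 ← R4 − 197/480·R3.
R4 ← R4 / (-9887/3690).
R1 ← R1 + 213/205·R4.
R2 ← R2 + 1829/246·R4.
R3 ← R3 − 242/41·R4.
Reading off the reduced rows gives m = 2, n = -1, p = -2, q = 1.

m = 2, n = -1, p = -2, q = 1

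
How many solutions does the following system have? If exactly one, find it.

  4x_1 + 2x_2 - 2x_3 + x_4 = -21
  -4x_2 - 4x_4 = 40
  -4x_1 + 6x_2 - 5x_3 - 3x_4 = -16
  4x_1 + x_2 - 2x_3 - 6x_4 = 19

Row-reduce the augmented matrix:
R1 ← R1 / (4).
R3 ← R3 + 4·R1.
R4 ← R4 − 4·R1.
R2 ← R2 / (-4).
R1 ← R1 − 1/2·R2.
R3 ← R3 − 8·R2.
R4 ← R4 + 1·R2.
R3 ← R3 / (-7).
R1 ← R1 + 1/2·R3.
R4 ← R4 / (-6).
R1 ← R1 − 13/28·R4.
R2 ← R2 − 1·R4.
R3 ← R3 − 10/7·R4.
Reading off the reduced rows gives x_1 = -1, x_2 = -5, x_3 = 1, x_4 = -5.

x_1 = -1, x_2 = -5, x_3 = 1, x_4 = -5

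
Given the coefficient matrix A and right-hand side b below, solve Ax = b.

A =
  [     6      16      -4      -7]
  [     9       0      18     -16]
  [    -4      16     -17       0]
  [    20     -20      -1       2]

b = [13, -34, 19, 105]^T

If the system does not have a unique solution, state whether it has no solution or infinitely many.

Row-reduce the augmented matrix:
R1 ← R1 / (6).
R2 ← R2 − 9·R1.
R3 ← R3 + 4·R1.
R4 ← R4 − 20·R1.
R2 ← R2 / (-24).
R1 ← R1 − 8/3·R2.
R3 ← R3 − 80/3·R2.
R4 ← R4 + 220/3·R2.
R3 ← R3 / (7).
R1 ← R1 − 2·R3.
R2 ← R2 + 1·R3.
R4 ← R4 + 61·R3.
R4 ← R4 / (-13049/252).
R1 ← R1 − 82/63·R4.
R2 ← R2 + 1321/1008·R4.
R3 ← R3 + 97/63·R4.
Reading off the reduced rows gives x_1 = 4, x_2 = -1, x_3 = -3, x_4 = 1.

x_1 = 4, x_2 = -1, x_3 = -3, x_4 = 1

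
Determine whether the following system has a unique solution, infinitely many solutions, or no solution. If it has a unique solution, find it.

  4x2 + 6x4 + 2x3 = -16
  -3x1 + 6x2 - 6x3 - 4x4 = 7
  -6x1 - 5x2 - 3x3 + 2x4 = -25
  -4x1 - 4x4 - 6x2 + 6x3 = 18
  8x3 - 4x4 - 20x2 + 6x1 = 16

Row-reduce:
Swap R1 and R2.
R1 ← R1 / (-3).
R3 ← R3 + 6·R1.
R4 ← R4 + 4·R1.
R5 ← R5 − 6·R1.
R2 ← R2 / (4).
R1 ← R1 + 2·R2.
R3 ← R3 + 17·R2.
R4 ← R4 + 14·R2.
R5 ← R5 + 8·R2.
R3 ← R3 / (35/2).
R1 ← R1 − 3·R3.
R2 ← R2 − 1/2·R3.
R4 ← R4 − 21·R3.
R4 ← R4 / (-304/15).
R1 ← R1 + 184/105·R4.
R2 ← R2 − 17/35·R4.
R3 ← R3 − 71/35·R4.
Row 5 reduces to 0 = -2, a contradiction. The system is inconsistent.

no solution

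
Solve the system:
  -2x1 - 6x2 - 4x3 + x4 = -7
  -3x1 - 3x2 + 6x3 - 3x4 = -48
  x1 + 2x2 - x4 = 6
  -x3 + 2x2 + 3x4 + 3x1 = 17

Row-reduce the augmented matrix:
R1 ← R1 / (-2).
R2 ← R2 + 3·R1.
R3 ← R3 − 1·R1.
R4 ← R4 − 3·R1.
R2 ← R2 / (6).
R1 ← R1 − 3·R2.
R3 ← R3 + 1·R2.
R4 ← R4 + 7·R2.
Swap R3 and R4.
R3 ← R3 / (7).
R1 ← R1 + 4·R3.
R2 ← R2 − 2·R3.
R4 ← R4 / (-5/4).
R1 ← R1 − 37/28·R4.
R2 ← R2 + 15/28·R4.
R3 ← R3 + 3/28·R4.
Reading off the reduced rows gives x1 = -3, x2 = 6, x3 = -5, x4 = 3.

x1 = -3, x2 = 6, x3 = -5, x4 = 3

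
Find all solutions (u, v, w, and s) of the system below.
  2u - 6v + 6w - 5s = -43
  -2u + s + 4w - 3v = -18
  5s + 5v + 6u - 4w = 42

infinitely many solutions

Row-reduce:
R1 ← R1 / (2).
R2 ← R2 + 2·R1.
R3 ← R3 − 6·R1.
R2 ← R2 / (-9).
R1 ← R1 + 3·R2.
R3 ← R3 − 23·R2.
R3 ← R3 / (32/9).
R1 ← R1 + 1/3·R3.
R2 ← R2 + 10/9·R3.
Rank is 3 with 4 unknowns, leaving s free.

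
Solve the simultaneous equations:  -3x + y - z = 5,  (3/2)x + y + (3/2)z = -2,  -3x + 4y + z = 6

infinitely many solutions

Row-reduce:
R1 ← R1 / (-3).
R2 ← R2 − 3/2·R1.
R3 ← R3 + 3·R1.
R2 ← R2 / (3/2).
R1 ← R1 + 1/3·R2.
R3 ← R3 − 3·R2.
Rank is 2 with 3 unknowns, leaving z free.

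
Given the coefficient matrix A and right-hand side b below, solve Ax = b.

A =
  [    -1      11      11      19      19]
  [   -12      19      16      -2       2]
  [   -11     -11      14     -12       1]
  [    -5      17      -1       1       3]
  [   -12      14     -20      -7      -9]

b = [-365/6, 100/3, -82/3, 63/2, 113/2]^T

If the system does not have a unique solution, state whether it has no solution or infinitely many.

Row-reduce the augmented matrix:
R1 ← R1 / (-1).
R2 ← R2 + 12·R1.
R3 ← R3 + 11·R1.
R4 ← R4 + 5·R1.
R5 ← R5 + 12·R1.
R2 ← R2 / (-113).
R1 ← R1 + 11·R2.
R3 ← R3 + 132·R2.
R4 ← R4 + 38·R2.
R5 ← R5 + 118·R2.
R3 ← R3 / (3221/113).
R1 ← R1 − 33/113·R3.
R2 ← R2 − 116/113·R3.
R4 ← R4 + 1920/113·R3.
R5 ← R5 + 3488/113·R3.
R4 ← R4 / (37886/3221).
R1 ← R1 − 9344/3221·R4.
R2 ← R2 − 1026/3221·R4.
R3 ← R3 − 5387/3221·R4.
R5 ← R5 − 182957/3221·R4.
R5 ← R5 / (-460183/18943).
R1 ← R1 + 35243/18943·R5.
R2 ← R2 + 486/997·R5.
R3 ← R3 + 9600/18943·R5.
R4 ← R4 − 27992/18943·R5.
Reading off the reduced rows gives x_1 = 2, x_2 = 3, x_3 = 0, x_4 = -5/2, x_5 = -7/3.

x_1 = 2, x_2 = 3, x_3 = 0, x_4 = -5/2, x_5 = -7/3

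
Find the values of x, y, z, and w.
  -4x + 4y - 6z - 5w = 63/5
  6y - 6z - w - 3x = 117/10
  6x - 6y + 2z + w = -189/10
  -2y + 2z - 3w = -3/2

x = -12/5, y = 3/4, z = 0, w = 0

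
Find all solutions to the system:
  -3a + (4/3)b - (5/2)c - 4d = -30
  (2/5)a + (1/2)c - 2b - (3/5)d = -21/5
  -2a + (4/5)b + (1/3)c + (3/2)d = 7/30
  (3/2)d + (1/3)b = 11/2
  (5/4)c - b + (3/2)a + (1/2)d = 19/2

a = 4, b = 3, c = 4, d = 3

Row-reduce the augmented matrix:
R1 ← R1 / (-3).
R2 ← R2 − 2/5·R1.
R3 ← R3 + 2·R1.
R5 ← R5 − 3/2·R1.
R2 ← R2 / (-82/45).
R1 ← R1 + 4/9·R2.
R3 ← R3 + 4/45·R2.
R4 ← R4 − 1/3·R2.
R5 ← R5 + 1/3·R2.
R3 ← R3 / (245/123).
R1 ← R1 − 65/82·R3.
R2 ← R2 + 15/164·R3.
R4 ← R4 − 5/164·R3.
R5 ← R5 + 5/164·R3.
R4 ← R4 / (2407/1960).
R1 ← R1 + 69/980·R4.
R2 ← R2 − 1599/1960·R4.
R3 ← R3 − 5193/2450·R4.
R5 ← R5 + 2407/1960·R4.
R5 reduces to 0 = 0, so the extra equation is consistent.
Reading off the reduced rows gives a = 4, b = 3, c = 4, d = 3.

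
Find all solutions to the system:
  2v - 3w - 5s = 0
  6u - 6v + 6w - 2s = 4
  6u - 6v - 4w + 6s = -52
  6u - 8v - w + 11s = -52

infinitely many solutions

Row-reduce:
Swap R1 and R2.
R1 ← R1 / (6).
R3 ← R3 − 6·R1.
R4 ← R4 − 6·R1.
R2 ← R2 / (2).
R1 ← R1 + 1·R2.
R4 ← R4 + 2·R2.
R3 ← R3 / (-10).
R1 ← R1 + 1/2·R3.
R2 ← R2 + 3/2·R3.
R4 ← R4 + 10·R3.
Rank is 3 with 4 unknowns, leaving s free.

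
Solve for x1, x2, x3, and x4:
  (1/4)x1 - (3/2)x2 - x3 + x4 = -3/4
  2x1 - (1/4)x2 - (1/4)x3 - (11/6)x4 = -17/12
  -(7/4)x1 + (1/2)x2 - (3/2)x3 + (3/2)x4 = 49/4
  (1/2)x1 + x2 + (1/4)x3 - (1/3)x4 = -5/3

Row-reduce the augmented matrix:
R1 ← R1 / (1/4).
R2 ← R2 − 2·R1.
R3 ← R3 + 7/4·R1.
R4 ← R4 − 1/2·R1.
R2 ← R2 / (47/4).
R1 ← R1 + 6·R2.
R3 ← R3 + 10·R2.
R4 ← R4 − 4·R2.
R3 ← R3 / (-179/94).
R1 ← R1 + 2/47·R3.
R2 ← R2 − 31/47·R3.
R4 ← R4 + 73/188·R3.
R4 ← R4 / (707/716).
R1 ← R1 + 550/537·R4.
R2 ← R2 + 425/537·R4.
R3 ← R3 + 37/537·R4.
Reading off the reduced rows gives x1 = -5, x2 = 1, x3 = -6, x4 = -4.

x1 = -5, x2 = 1, x3 = -6, x4 = -4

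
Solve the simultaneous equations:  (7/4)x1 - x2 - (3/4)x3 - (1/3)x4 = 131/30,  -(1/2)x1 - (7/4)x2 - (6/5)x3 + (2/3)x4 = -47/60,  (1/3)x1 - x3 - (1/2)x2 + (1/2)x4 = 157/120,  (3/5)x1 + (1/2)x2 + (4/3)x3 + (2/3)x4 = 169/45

x1 = 3, x2 = -1/5, x3 = 2/3, x4 = 7/4

Row-reduce the augmented matrix:
R1 ← R1 / (7/4).
R2 ← R2 + 1/2·R1.
R3 ← R3 − 1/3·R1.
R4 ← R4 − 3/5·R1.
R2 ← R2 / (-57/28).
R1 ← R1 + 4/7·R2.
R3 ← R3 + 13/42·R2.
R4 ← R4 − 59/70·R2.
R3 ← R3 / (-61/95).
R1 ← R1 + 3/95·R3.
R2 ← R2 − 66/95·R3.
R4 ← R4 − 1432/1425·R3.
R4 ← R4 / (14522/8235).
R1 ← R1 + 137/366·R4.
R2 ← R2 − 43/183·R4.
R3 ← R3 + 815/1098·R4.
Reading off the reduced rows gives x1 = 3, x2 = -1/5, x3 = 2/3, x4 = 7/4.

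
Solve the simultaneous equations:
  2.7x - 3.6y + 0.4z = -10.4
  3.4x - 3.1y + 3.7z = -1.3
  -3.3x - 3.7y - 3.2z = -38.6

Row-reduce the augmented matrix:
R1 ← R1 / (27/10).
R2 ← R2 − 17/5·R1.
R3 ← R3 + 33/10·R1.
R2 ← R2 / (43/30).
R1 ← R1 + 4/3·R2.
R3 ← R3 + 81/10·R2.
R3 ← R3 / (59411/3870).
R1 ← R1 − 1208/387·R3.
R2 ← R2 − 863/387·R3.
Reading off the reduced rows gives x = 4, y = 6, z = 1.

x = 4, y = 6, z = 1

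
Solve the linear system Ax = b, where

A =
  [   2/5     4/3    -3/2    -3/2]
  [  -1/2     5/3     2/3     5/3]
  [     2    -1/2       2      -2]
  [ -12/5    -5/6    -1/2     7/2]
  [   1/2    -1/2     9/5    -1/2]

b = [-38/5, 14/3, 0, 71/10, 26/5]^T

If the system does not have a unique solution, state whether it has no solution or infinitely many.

Row-reduce:
R1 ← R1 / (2/5).
R2 ← R2 + 1/2·R1.
R3 ← R3 − 2·R1.
R4 ← R4 + 12/5·R1.
R5 ← R5 − 1/2·R1.
R2 ← R2 / (10/3).
R1 ← R1 − 10/3·R2.
R3 ← R3 + 43/6·R2.
R4 ← R4 − 43/6·R2.
R5 ← R5 + 13/6·R2.
R3 ← R3 / (3313/480).
R1 ← R1 + 61/24·R3.
R2 ← R2 + 29/80·R3.
R4 ← R4 + 3313/480·R3.
R5 ← R5 − 1387/480·R3.
Swap R4 and R5.
R4 ← R4 / (-5801/6626).
R1 ← R1 + 5570/3313·R4.
R2 ← R2 − 672/3313·R4.
R3 ← R3 − 2425/3313·R4.
Row 5 reduces to 0 = -1/2, a contradiction. The system is inconsistent.

no solution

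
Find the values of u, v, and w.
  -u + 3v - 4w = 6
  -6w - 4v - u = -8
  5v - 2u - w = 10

Row-reduce the augmented matrix:
R1 ← R1 / (-1).
R2 ← R2 + 1·R1.
R3 ← R3 + 2·R1.
R2 ← R2 / (-7).
R1 ← R1 + 3·R2.
R3 ← R3 + 1·R2.
R3 ← R3 / (51/7).
R1 ← R1 − 34/7·R3.
R2 ← R2 − 2/7·R3.
Reading off the reduced rows gives u = 0, v = 2, w = 0.

u = 0, v = 2, w = 0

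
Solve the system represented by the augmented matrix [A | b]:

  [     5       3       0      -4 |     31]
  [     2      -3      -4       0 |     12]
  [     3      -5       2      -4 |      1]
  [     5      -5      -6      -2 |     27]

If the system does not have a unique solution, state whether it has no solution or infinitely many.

x_1 = 5, x_2 = 2, x_3 = -2, x_4 = 0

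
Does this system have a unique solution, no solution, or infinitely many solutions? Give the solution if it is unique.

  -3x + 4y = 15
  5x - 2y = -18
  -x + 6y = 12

Row-reduce the augmented matrix:
R1 ← R1 / (-3).
R2 ← R2 − 5·R1.
R3 ← R3 + 1·R1.
R2 ← R2 / (14/3).
R1 ← R1 + 4/3·R2.
R3 ← R3 − 14/3·R2.
R3 reduces to 0 = 0, so the extra equation is consistent.
Reading off the reduced rows gives x = -3, y = 3/2.

x = -3, y = 3/2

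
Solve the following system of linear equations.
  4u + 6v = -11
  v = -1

u = -5/4, v = -1

Row-reduce the augmented matrix:
R1 ← R1 / (4).
R1 ← R1 − 3/2·R2.
Reading off the reduced rows gives u = -5/4, v = -1.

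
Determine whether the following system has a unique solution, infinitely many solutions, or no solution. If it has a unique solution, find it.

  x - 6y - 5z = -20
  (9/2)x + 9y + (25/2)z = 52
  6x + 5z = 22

infinitely many solutions

Row-reduce:
R2 ← R2 − 9/2·R1.
R3 ← R3 − 6·R1.
R2 ← R2 / (36).
R1 ← R1 + 6·R2.
R3 ← R3 − 36·R2.
Rank is 2 with 3 unknowns, leaving z free.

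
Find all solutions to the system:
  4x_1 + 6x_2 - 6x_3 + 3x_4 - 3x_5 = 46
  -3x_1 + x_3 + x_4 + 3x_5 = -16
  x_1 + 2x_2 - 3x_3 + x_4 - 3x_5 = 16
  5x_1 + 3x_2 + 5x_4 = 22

infinitely many solutions

Row-reduce:
R1 ← R1 / (4).
R2 ← R2 + 3·R1.
R3 ← R3 − 1·R1.
R4 ← R4 − 5·R1.
R2 ← R2 / (9/2).
R1 ← R1 − 3/2·R2.
R3 ← R3 − 1/2·R2.
R4 ← R4 + 9/2·R2.
R3 ← R3 / (-10/9).
R1 ← R1 + 1/3·R3.
R2 ← R2 + 7/9·R3.
R4 ← R4 − 4·R3.
R4 ← R4 / (41/10).
R1 ← R1 + 3/10·R4.
R2 ← R2 − 4/5·R4.
R3 ← R3 − 1/10·R4.
Rank is 4 with 5 unknowns, leaving x_5 free.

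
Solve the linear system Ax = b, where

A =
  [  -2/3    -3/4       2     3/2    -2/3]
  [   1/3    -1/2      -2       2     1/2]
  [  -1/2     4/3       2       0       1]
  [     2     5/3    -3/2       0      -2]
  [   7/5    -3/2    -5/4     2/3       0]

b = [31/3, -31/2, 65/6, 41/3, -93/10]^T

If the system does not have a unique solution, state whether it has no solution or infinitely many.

Row-reduce the augmented matrix:
R1 ← R1 / (-2/3).
R2 ← R2 − 1/3·R1.
R3 ← R3 + 1/2·R1.
R4 ← R4 − 2·R1.
R5 ← R5 − 7/5·R1.
R2 ← R2 / (-7/8).
R1 ← R1 − 9/8·R2.
R3 ← R3 − 91/48·R2.
R4 ← R4 + 7/12·R2.
R5 ← R5 + 123/40·R2.
R3 ← R3 / (-5/3).
R1 ← R1 + 30/7·R3.
R2 ← R2 − 8/7·R3.
R4 ← R4 − 31/6·R3.
R5 ← R5 − 181/28·R3.
R4 ← R4 / (353/20).
R1 ← R1 + 78/7·R4.
R2 ← R2 − 6/35·R4.
R3 ← R3 + 29/10·R4.
R5 ← R5 − 2167/168·R4.
R5 ← R5 / (447094/111195).
R1 ← R1 + 6238/2471·R5.
R2 ← R2 − 2643/2471·R5.
R3 ← R3 + 298/353·R5.
R4 ← R4 − 199/2118·R5.
Reading off the reduced rows gives x_1 = 3, x_2 = 4, x_3 = 6, x_4 = 0, x_5 = -5.

x_1 = 3, x_2 = 4, x_3 = 6, x_4 = 0, x_5 = -5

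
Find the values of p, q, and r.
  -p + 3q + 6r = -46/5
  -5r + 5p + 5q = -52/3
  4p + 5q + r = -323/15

p = -3, q = -5/3, r = -6/5

Row-reduce the augmented matrix:
R1 ← R1 / (-1).
R2 ← R2 − 5·R1.
R3 ← R3 − 4·R1.
R2 ← R2 / (20).
R1 ← R1 + 3·R2.
R3 ← R3 − 17·R2.
R3 ← R3 / (15/4).
R1 ← R1 + 9/4·R3.
R2 ← R2 − 5/4·R3.
Reading off the reduced rows gives p = -3, q = -5/3, r = -6/5.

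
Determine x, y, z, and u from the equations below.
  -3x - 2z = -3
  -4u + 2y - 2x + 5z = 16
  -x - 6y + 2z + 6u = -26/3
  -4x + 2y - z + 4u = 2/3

x = -1/3, y = 5/3, z = 2, u = -1/2

Row-reduce the augmented matrix:
R1 ← R1 / (-3).
R2 ← R2 + 2·R1.
R3 ← R3 + 1·R1.
R4 ← R4 + 4·R1.
R2 ← R2 / (2).
R3 ← R3 + 6·R2.
R4 ← R4 − 2·R2.
R3 ← R3 / (65/3).
R1 ← R1 − 2/3·R3.
R2 ← R2 − 19/6·R3.
R4 ← R4 + 14/3·R3.
R4 ← R4 / (436/65).
R1 ← R1 − 12/65·R4.
R2 ← R2 + 73/65·R4.
R3 ← R3 + 18/65·R4.
Reading off the reduced rows gives x = -1/3, y = 5/3, z = 2, u = -1/2.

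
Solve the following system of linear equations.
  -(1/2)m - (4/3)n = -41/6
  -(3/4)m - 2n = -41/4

Row-reduce:
R1 ← R1 / (-1/2).
R2 ← R2 + 3/4·R1.
Rank is 1 with 2 unknowns, leaving n free.

infinitely many solutions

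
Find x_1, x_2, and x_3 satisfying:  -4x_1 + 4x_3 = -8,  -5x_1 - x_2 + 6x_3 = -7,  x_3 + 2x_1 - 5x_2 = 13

x_1 = 5, x_2 = 0, x_3 = 3

Row-reduce the augmented matrix:
R1 ← R1 / (-4).
R2 ← R2 + 5·R1.
R3 ← R3 − 2·R1.
R2 ← R2 / (-1).
R3 ← R3 + 5·R2.
R3 ← R3 / (-2).
R1 ← R1 + 1·R3.
R2 ← R2 + 1·R3.
Reading off the reduced rows gives x_1 = 5, x_2 = 0, x_3 = 3.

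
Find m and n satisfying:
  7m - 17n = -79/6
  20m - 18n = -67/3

Row-reduce the augmented matrix:
R1 ← R1 / (7).
R2 ← R2 − 20·R1.
R2 ← R2 / (214/7).
R1 ← R1 + 17/7·R2.
Reading off the reduced rows gives m = -2/3, n = 1/2.

m = -2/3, n = 1/2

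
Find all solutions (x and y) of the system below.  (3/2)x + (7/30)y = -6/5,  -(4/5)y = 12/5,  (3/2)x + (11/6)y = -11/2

no solution

Row-reduce:
R1 ← R1 / (3/2).
R3 ← R3 − 3/2·R1.
R2 ← R2 / (-4/5).
R1 ← R1 − 7/45·R2.
R3 ← R3 − 8/5·R2.
Row 3 reduces to 0 = 1/2, a contradiction. The system is inconsistent.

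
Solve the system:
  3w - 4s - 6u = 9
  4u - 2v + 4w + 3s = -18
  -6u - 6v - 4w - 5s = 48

infinitely many solutions

Row-reduce:
R1 ← R1 / (-6).
R2 ← R2 − 4·R1.
R3 ← R3 + 6·R1.
R2 ← R2 / (-2).
R3 ← R3 + 6·R2.
R3 ← R3 / (-25).
R1 ← R1 + 1/2·R3.
R2 ← R2 + 3·R3.
Rank is 3 with 4 unknowns, leaving s free.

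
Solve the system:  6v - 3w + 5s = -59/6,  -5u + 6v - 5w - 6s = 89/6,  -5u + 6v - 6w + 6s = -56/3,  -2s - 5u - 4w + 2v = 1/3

u = 1/3, v = 4/3, w = 3/2, s = -8/3

Row-reduce the augmented matrix:
Swap R1 and R2.
R1 ← R1 / (-5).
R3 ← R3 + 5·R1.
R4 ← R4 + 5·R1.
R2 ← R2 / (6).
R1 ← R1 + 6/5·R2.
R4 ← R4 + 4·R2.
R3 ← R3 / (-1).
R1 ← R1 − 2/5·R3.
R2 ← R2 + 1/2·R3.
R4 ← R4 + 1·R3.
R4 ← R4 / (-14/3).
R1 ← R1 − 7·R4.
R2 ← R2 + 31/6·R4.
R3 ← R3 + 12·R4.
Reading off the reduced rows gives u = 1/3, v = 4/3, w = 3/2, s = -8/3.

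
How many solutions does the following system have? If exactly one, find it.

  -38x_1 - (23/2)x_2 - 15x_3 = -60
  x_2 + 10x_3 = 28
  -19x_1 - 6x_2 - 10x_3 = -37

infinitely many solutions

Row-reduce:
R1 ← R1 / (-38).
R3 ← R3 + 19·R1.
R1 ← R1 − 23/76·R2.
R3 ← R3 + 1/4·R2.
Rank is 2 with 3 unknowns, leaving x_3 free.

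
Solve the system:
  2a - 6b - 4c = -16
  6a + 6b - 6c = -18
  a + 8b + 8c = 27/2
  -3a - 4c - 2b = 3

Row-reduce:
R1 ← R1 / (2).
R2 ← R2 − 6·R1.
R3 ← R3 − 1·R1.
R4 ← R4 + 3·R1.
R2 ← R2 / (24).
R1 ← R1 + 3·R2.
R3 ← R3 − 11·R2.
R4 ← R4 + 11·R2.
R3 ← R3 / (29/4).
R1 ← R1 + 5/4·R3.
R2 ← R2 − 1/4·R3.
R4 ← R4 + 29/4·R3.
Row 4 reduces to 0 = 1/2, a contradiction. The system is inconsistent.

no solution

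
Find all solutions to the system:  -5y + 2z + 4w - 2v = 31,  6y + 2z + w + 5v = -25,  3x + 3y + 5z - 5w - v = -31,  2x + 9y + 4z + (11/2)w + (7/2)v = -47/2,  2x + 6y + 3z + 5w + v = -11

infinitely many solutions

Row-reduce:
Swap R1 and R3.
R1 ← R1 / (3).
R4 ← R4 − 2·R1.
R5 ← R5 − 2·R1.
R2 ← R2 / (6).
R1 ← R1 − 1·R2.
R3 ← R3 + 5·R2.
R4 ← R4 − 7·R2.
R5 ← R5 − 4·R2.
R3 ← R3 / (11/3).
R1 ← R1 − 4/3·R3.
R2 ← R2 − 1/3·R3.
R4 ← R4 + 5/3·R3.
R5 ← R5 + 5/3·R3.
R4 ← R4 / (217/22).
R1 ← R1 + 79/22·R4.
R2 ← R2 + 3/11·R4.
R3 ← R3 − 29/22·R4.
R5 ← R5 − 217/22·R4.
Rank is 4 with 5 unknowns, leaving v free.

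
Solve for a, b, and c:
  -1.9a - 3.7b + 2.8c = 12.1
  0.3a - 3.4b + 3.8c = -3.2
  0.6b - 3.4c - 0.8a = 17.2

a = -4, b = -5, c = -5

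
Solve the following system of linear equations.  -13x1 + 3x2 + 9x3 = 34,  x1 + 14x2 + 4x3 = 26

infinitely many solutions

Row-reduce:
R1 ← R1 / (-13).
R2 ← R2 − 1·R1.
R2 ← R2 / (185/13).
R1 ← R1 + 3/13·R2.
Rank is 2 with 3 unknowns, leaving x3 free.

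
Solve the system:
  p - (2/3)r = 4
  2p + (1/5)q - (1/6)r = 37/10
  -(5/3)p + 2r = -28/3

Row-reduce the augmented matrix:
R2 ← R2 − 2·R1.
R3 ← R3 + 5/3·R1.
R2 ← R2 / (1/5).
R3 ← R3 / (8/9).
R1 ← R1 + 2/3·R3.
R2 ← R2 − 35/6·R3.
Reading off the reduced rows gives p = 2, q = -4, r = -3.

p = 2, q = -4, r = -3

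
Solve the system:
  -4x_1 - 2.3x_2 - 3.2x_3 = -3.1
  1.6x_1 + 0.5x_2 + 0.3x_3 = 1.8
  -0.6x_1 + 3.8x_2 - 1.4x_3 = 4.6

x_1 = 1, x_2 = 1, x_3 = -1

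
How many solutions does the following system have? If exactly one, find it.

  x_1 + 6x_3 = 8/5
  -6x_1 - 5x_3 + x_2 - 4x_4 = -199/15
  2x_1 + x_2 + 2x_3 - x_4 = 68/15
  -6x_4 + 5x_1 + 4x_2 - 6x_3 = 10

x_1 = 8/5, x_2 = 3, x_3 = 0, x_4 = 5/3

Row-reduce the augmented matrix:
R2 ← R2 + 6·R1.
R3 ← R3 − 2·R1.
R4 ← R4 − 5·R1.
R3 ← R3 − 1·R2.
R4 ← R4 − 4·R2.
R3 ← R3 / (-41).
R1 ← R1 − 6·R3.
R2 ← R2 − 31·R3.
R4 ← R4 + 160·R3.
R4 ← R4 / (-70/41).
R1 ← R1 − 18/41·R4.
R2 ← R2 + 71/41·R4.
R3 ← R3 + 3/41·R4.
Reading off the reduced rows gives x_1 = 8/5, x_2 = 3, x_3 = 0, x_4 = 5/3.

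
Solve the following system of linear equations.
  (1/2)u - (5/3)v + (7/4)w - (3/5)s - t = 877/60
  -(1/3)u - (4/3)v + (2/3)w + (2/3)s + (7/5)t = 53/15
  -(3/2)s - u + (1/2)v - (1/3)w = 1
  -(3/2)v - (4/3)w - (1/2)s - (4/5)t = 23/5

infinitely many solutions

Row-reduce:
R1 ← R1 / (1/2).
R2 ← R2 + 1/3·R1.
R3 ← R3 + 1·R1.
R2 ← R2 / (-22/9).
R1 ← R1 + 10/3·R2.
R3 ← R3 + 17/6·R2.
R4 ← R4 + 3/2·R2.
R3 ← R3 / (25/24).
R1 ← R1 − 1·R3.
R2 ← R2 + 3/4·R3.
R4 ← R4 + 59/24·R3.
R4 ← R4 / (-10677/1375).
R1 ← R1 − 1822/1375·R4.
R2 ← R2 + 3129/1375·R4.
R3 ← R3 + 3972/1375·R4.
Rank is 4 with 5 unknowns, leaving t free.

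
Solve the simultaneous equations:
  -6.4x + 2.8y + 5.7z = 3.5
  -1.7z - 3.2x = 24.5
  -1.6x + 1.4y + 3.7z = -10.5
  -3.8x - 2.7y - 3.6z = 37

Row-reduce the augmented matrix:
R1 ← R1 / (-32/5).
R2 ← R2 + 16/5·R1.
R3 ← R3 + 8/5·R1.
R4 ← R4 + 19/5·R1.
R2 ← R2 / (-7/5).
R1 ← R1 + 7/16·R2.
R3 ← R3 − 7/10·R2.
R4 ← R4 + 349/80·R2.
Swap R3 and R4.
R3 ← R3 / (1151/160).
R1 ← R1 − 17/32·R3.
R2 ← R2 − 13/4·R3.
R4 reduces to 0 = 0, so the extra equation is consistent.
Reading off the reduced rows gives x = -5, y = 0, z = -5.

x = -5, y = 0, z = -5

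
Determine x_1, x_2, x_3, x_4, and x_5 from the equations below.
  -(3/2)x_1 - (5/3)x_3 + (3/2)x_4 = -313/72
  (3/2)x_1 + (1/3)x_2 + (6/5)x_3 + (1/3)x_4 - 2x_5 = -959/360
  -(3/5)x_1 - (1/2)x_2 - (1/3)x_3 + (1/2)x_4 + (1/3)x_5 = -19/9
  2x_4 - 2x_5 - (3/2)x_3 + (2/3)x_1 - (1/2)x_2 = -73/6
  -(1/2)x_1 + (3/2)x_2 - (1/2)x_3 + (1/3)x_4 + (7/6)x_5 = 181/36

Row-reduce the augmented matrix:
R1 ← R1 / (-3/2).
R2 ← R2 − 3/2·R1.
R3 ← R3 + 3/5·R1.
R4 ← R4 − 2/3·R1.
R5 ← R5 + 1/2·R1.
R2 ← R2 / (1/3).
R3 ← R3 + 1/2·R2.
R4 ← R4 + 1/2·R2.
R5 ← R5 − 3/2·R2.
R3 ← R3 / (-11/30).
R1 ← R1 − 10/9·R3.
R2 ← R2 + 7/5·R3.
R4 ← R4 + 397/135·R3.
R5 ← R5 − 97/45·R3.
R4 ← R4 / (-31357/1980).
R1 ← R1 − 232/33·R4.
R2 ← R2 + 254/55·R4.
R3 ← R3 + 159/22·R4.
R5 ← R5 − 4727/660·R4.
R5 ← R5 / (1072921/564426).
R1 ← R1 + 25280/31357·R5.
R2 ← R2 + 56146/94071·R5.
R3 ← R3 + 6450/31357·R5.
R4 ← R4 + 97340/94071·R5.
Reading off the reduced rows gives x_1 = -5/4, x_2 = 3, x_3 = 4/3, x_4 = -8/3, x_5 = 5/4.

x_1 = -5/4, x_2 = 3, x_3 = 4/3, x_4 = -8/3, x_5 = 5/4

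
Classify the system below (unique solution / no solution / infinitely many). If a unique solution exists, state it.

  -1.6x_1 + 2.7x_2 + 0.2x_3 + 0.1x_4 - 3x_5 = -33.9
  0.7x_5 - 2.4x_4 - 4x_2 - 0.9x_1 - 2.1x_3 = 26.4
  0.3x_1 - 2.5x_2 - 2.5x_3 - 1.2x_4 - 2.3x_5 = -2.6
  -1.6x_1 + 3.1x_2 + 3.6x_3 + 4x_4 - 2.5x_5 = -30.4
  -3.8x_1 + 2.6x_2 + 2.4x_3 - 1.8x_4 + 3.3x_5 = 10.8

x_1 = 0, x_2 = -6, x_3 = 2, x_4 = -1, x_5 = 6

Row-reduce the augmented matrix:
R1 ← R1 / (-8/5).
R2 ← R2 + 9/10·R1.
R3 ← R3 − 3/10·R1.
R4 ← R4 + 8/5·R1.
R5 ← R5 + 19/5·R1.
R2 ← R2 / (-883/160).
R1 ← R1 + 27/16·R2.
R3 ← R3 + 319/160·R2.
R4 ← R4 − 2/5·R2.
R5 ← R5 + 61/16·R2.
R3 ← R3 / (-7343/4415).
R1 ← R1 − 487/883·R3.
R2 ← R2 − 354/883·R3.
R4 ← R4 − 14303/4415·R3.
R5 ← R5 − 15247/4415·R3.
R4 ← R4 / (23127/7343).
R1 ← R1 − 8681/14686·R4.
R2 ← R2 − 2748/7343·R4.
R3 ← R3 − 2595/14686·R4.
R5 ← R5 + 69823/73430·R4.
R5 ← R5 / (-56121/59300).
R1 ← R1 − 176561/154180·R5.
R2 ← R2 + 21136/38545·R5.
R3 ← R3 − 80451/30836·R5.
R4 ← R4 + 161123/77090·R5.
Reading off the reduced rows gives x_1 = 0, x_2 = -6, x_3 = 2, x_4 = -1, x_5 = 6.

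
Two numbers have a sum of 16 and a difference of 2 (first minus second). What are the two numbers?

first number: 9, second number: 7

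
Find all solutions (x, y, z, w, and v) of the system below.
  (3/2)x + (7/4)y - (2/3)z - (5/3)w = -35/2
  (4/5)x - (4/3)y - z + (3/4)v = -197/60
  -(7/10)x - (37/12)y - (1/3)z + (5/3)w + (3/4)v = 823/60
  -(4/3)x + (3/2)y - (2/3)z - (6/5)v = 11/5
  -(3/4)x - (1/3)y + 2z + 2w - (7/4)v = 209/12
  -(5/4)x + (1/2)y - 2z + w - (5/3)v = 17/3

no solution

Row-reduce:
R1 ← R1 / (3/2).
R2 ← R2 − 4/5·R1.
R3 ← R3 + 7/10·R1.
R4 ← R4 + 4/3·R1.
R5 ← R5 + 3/4·R1.
R6 ← R6 + 5/4·R1.
R2 ← R2 / (-34/15).
R1 ← R1 − 7/6·R2.
R3 ← R3 + 34/15·R2.
R4 ← R4 − 55/18·R2.
R5 ← R5 − 13/24·R2.
R6 ← R6 − 47/24·R2.
Swap R3 and R4.
R3 ← R3 / (-3907/1836).
R1 ← R1 + 475/612·R3.
R2 ← R2 − 29/102·R3.
R5 ← R5 − 3703/2448·R3.
R6 ← R6 + 7619/2448·R3.
Swap R4 and R5.
R4 ← R4 / (9203/7814).
R1 ← R1 + 2150/3907·R4.
R2 ← R2 + 1680/3907·R4.
R3 ← R3 − 520/3907·R4.
R6 ← R6 − 6199/7814·R4.
Swap R5 and R6.
R5 ← R5 / (56077/138045).
R1 ← R1 + 3145/9203·R5.
R2 ← R2 + 45033/46015·R5.
R3 ← R3 − 51811/184060·R5.
R4 ← R4 + 266473/184060·R5.
Row 6 reduces to 0 = -1/2, a contradiction. The system is inconsistent.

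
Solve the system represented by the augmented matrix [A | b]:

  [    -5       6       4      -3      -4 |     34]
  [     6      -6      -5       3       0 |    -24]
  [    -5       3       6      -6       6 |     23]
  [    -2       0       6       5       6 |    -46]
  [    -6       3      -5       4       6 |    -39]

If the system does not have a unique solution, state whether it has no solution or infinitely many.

Row-reduce the augmented matrix:
R1 ← R1 / (-5).
R2 ← R2 − 6·R1.
R3 ← R3 + 5·R1.
R4 ← R4 + 2·R1.
R5 ← R5 + 6·R1.
R2 ← R2 / (6/5).
R1 ← R1 + 6/5·R2.
R3 ← R3 + 3·R2.
R4 ← R4 + 12/5·R2.
R5 ← R5 + 21/5·R2.
R3 ← R3 / (3/2).
R1 ← R1 + 1·R3.
R2 ← R2 + 1/6·R3.
R4 ← R4 − 4·R3.
R5 ← R5 + 21/2·R3.
R4 ← R4 / (17).
R1 ← R1 + 3·R4.
R2 ← R2 + 1·R4.
R3 ← R3 + 3·R4.
R5 ← R5 + 26·R4.
R5 ← R5 / (-760/51).
R1 ← R1 + 242/51·R5.
R2 ← R2 + 616/153·R5.
R3 ← R3 + 38/51·R5.
R4 ← R4 − 10/51·R5.
Reading off the reduced rows gives x_1 = 2, x_2 = 3, x_3 = 0, x_4 = -6, x_5 = -2.

x_1 = 2, x_2 = 3, x_3 = 0, x_4 = -6, x_5 = -2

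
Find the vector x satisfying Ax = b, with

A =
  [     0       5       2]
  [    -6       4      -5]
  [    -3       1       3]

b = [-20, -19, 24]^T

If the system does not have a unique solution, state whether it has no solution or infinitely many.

x_1 = -5, x_2 = -6, x_3 = 5

Row-reduce the augmented matrix:
Swap R1 and R2.
R1 ← R1 / (-6).
R3 ← R3 + 3·R1.
R2 ← R2 / (5).
R1 ← R1 + 2/3·R2.
R3 ← R3 + 1·R2.
R3 ← R3 / (59/10).
R1 ← R1 − 11/10·R3.
R2 ← R2 − 2/5·R3.
Reading off the reduced rows gives x_1 = -5, x_2 = -6, x_3 = 5.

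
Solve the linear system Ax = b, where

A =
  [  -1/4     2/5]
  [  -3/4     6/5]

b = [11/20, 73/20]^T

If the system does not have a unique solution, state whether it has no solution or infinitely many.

no solution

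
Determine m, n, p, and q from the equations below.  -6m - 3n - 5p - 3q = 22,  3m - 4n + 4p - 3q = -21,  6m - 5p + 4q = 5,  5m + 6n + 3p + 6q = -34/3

m = -5/3, n = 1, p = -3, q = 0

Row-reduce the augmented matrix:
R1 ← R1 / (-6).
R2 ← R2 − 3·R1.
R3 ← R3 − 6·R1.
R4 ← R4 − 5·R1.
R2 ← R2 / (-11/2).
R1 ← R1 − 1/2·R2.
R3 ← R3 + 3·R2.
R4 ← R4 − 7/2·R2.
R3 ← R3 / (-119/11).
R1 ← R1 − 32/33·R3.
R2 ← R2 + 3/11·R3.
R4 ← R4 + 7/33·R3.
R4 ← R4 / (29/51).
R1 ← R1 − 143/357·R4.
R2 ← R2 − 87/119·R4.
R3 ← R3 + 38/119·R4.
Reading off the reduced rows gives m = -5/3, n = 1, p = -3, q = 0.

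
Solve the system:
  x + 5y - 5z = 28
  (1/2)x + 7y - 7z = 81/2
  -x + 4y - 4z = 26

Row-reduce:
R2 ← R2 − 1/2·R1.
R3 ← R3 + 1·R1.
R2 ← R2 / (9/2).
R1 ← R1 − 5·R2.
R3 ← R3 − 9·R2.
Row 3 reduces to 0 = 1, a contradiction. The system is inconsistent.

no solution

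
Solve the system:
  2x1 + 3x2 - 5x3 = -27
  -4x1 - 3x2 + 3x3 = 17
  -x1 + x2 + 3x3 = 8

x1 = 1, x2 = -3, x3 = 4

Row-reduce the augmented matrix:
R1 ← R1 / (2).
R2 ← R2 + 4·R1.
R3 ← R3 + 1·R1.
R2 ← R2 / (3).
R1 ← R1 − 3/2·R2.
R3 ← R3 − 5/2·R2.
R3 ← R3 / (19/3).
R1 ← R1 − 1·R3.
R2 ← R2 + 7/3·R3.
Reading off the reduced rows gives x1 = 1, x2 = -3, x3 = 4.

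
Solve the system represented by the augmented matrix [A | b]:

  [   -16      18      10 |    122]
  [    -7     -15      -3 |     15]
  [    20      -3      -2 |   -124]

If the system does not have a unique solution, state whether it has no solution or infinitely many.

Row-reduce the augmented matrix:
R1 ← R1 / (-16).
R2 ← R2 + 7·R1.
R3 ← R3 − 20·R1.
R2 ← R2 / (-183/8).
R1 ← R1 + 9/8·R2.
R3 ← R3 − 39/2·R2.
R3 ← R3 / (257/61).
R1 ← R1 + 16/61·R3.
R2 ← R2 − 59/183·R3.
Reading off the reduced rows gives x_1 = -6, x_2 = 2, x_3 = -1.

x_1 = -6, x_2 = 2, x_3 = -1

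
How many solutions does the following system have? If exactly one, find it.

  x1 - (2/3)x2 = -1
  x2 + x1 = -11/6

x1 = -4/3, x2 = -1/2

From equation 1: x1 = -1 + 2/3·x2.
Substitute into equation 2 and solve: x2 = -1/2.
Then x1 = -4/3.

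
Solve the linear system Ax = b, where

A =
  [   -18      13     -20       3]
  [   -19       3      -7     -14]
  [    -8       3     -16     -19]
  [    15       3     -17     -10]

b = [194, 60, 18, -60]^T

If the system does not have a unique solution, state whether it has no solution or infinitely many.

Row-reduce the augmented matrix:
R1 ← R1 / (-18).
R2 ← R2 + 19·R1.
R3 ← R3 + 8·R1.
R4 ← R4 − 15·R1.
R2 ← R2 / (-193/18).
R1 ← R1 + 13/18·R2.
R3 ← R3 + 25/9·R2.
R4 ← R4 − 83/6·R2.
R3 ← R3 / (-2078/193).
R1 ← R1 − 31/193·R3.
R2 ← R2 + 254/193·R3.
R4 ← R4 + 2984/193·R3.
R4 ← R4 / (-7102/1039).
R1 ← R1 − 782/1039·R4.
R2 ← R2 − 3681/1039·R4.
R3 ← R3 − 1533/1039·R4.
Reading off the reduced rows gives x_1 = -6, x_2 = -4, x_3 = -6, x_4 = 6.

x_1 = -6, x_2 = -4, x_3 = -6, x_4 = 6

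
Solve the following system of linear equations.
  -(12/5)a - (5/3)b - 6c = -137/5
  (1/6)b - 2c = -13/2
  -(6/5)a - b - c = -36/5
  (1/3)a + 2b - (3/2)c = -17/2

a = 6, b = -3, c = 3

Row-reduce the augmented matrix:
R1 ← R1 / (-12/5).
R3 ← R3 + 6/5·R1.
R4 ← R4 − 1/3·R1.
R2 ← R2 / (1/6).
R1 ← R1 − 25/36·R2.
R3 ← R3 + 1/6·R2.
R4 ← R4 − 191/108·R2.
Swap R3 and R4.
R3 ← R3 / (170/9).
R1 ← R1 − 65/6·R3.
R2 ← R2 + 12·R3.
R4 reduces to 0 = 0, so the extra equation is consistent.
Reading off the reduced rows gives a = 6, b = -3, c = 3.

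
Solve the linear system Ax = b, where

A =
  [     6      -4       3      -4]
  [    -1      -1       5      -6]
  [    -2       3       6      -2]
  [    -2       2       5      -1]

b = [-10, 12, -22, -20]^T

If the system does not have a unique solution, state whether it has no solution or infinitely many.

Row-reduce the augmented matrix:
R1 ← R1 / (6).
R2 ← R2 + 1·R1.
R3 ← R3 + 2·R1.
R4 ← R4 + 2·R1.
R2 ← R2 / (-5/3).
R1 ← R1 + 2/3·R2.
R3 ← R3 − 5/3·R2.
R4 ← R4 − 2/3·R2.
R3 ← R3 / (25/2).
R1 ← R1 + 17/10·R3.
R2 ← R2 + 33/10·R3.
R4 ← R4 − 41/5·R3.
R4 ← R4 / (39/25).
R1 ← R1 − 16/25·R4.
R2 ← R2 − 34/25·R4.
R3 ← R3 + 4/5·R4.
Reading off the reduced rows gives x_1 = -4, x_2 = -2, x_3 = -6, x_4 = -6.

x_1 = -4, x_2 = -2, x_3 = -6, x_4 = -6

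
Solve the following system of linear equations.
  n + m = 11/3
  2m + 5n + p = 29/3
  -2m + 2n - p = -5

Row-reduce the augmented matrix:
R2 ← R2 − 2·R1.
R3 ← R3 + 2·R1.
R2 ← R2 / (3).
R1 ← R1 − 1·R2.
R3 ← R3 − 4·R2.
R3 ← R3 / (-7/3).
R1 ← R1 + 1/3·R3.
R2 ← R2 − 1/3·R3.
Reading off the reduced rows gives m = 3, n = 2/3, p = 1/3.

m = 3, n = 2/3, p = 1/3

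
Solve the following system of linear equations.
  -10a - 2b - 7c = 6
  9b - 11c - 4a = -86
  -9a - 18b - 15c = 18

a = -4, b = -4, c = 6

Row-reduce the augmented matrix:
R1 ← R1 / (-10).
R2 ← R2 + 4·R1.
R3 ← R3 + 9·R1.
R2 ← R2 / (49/5).
R1 ← R1 − 1/5·R2.
R3 ← R3 + 81/5·R2.
R3 ← R3 / (-2181/98).
R1 ← R1 − 85/98·R3.
R2 ← R2 + 41/49·R3.
Reading off the reduced rows gives a = -4, b = -4, c = 6.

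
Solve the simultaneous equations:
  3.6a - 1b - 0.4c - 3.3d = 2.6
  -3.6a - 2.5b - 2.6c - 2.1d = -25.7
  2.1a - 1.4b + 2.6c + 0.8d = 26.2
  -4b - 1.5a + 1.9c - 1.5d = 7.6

a = 4, b = -3, c = 4, d = 4

Row-reduce the augmented matrix:
R1 ← R1 / (18/5).
R2 ← R2 + 18/5·R1.
R3 ← R3 − 21/10·R1.
R4 ← R4 + 3/2·R1.
R2 ← R2 / (-7/2).
R1 ← R1 + 5/18·R2.
R3 ← R3 + 49/60·R2.
R4 ← R4 + 53/12·R2.
R3 ← R3 / (53/15).
R1 ← R1 − 8/63·R3.
R2 ← R2 − 6/7·R3.
R4 ← R4 − 1159/210·R3.
R4 ← R4 / (-339133/148400).
R1 ← R1 + 14053/22260·R4.
R2 ← R2 − 855/1484·R4.
R3 ← R3 − 2391/2120·R4.
Reading off the reduced rows gives a = 4, b = -3, c = 4, d = 4.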